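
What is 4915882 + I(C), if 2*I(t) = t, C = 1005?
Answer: 9832769/2 ≈ 4.9164e+6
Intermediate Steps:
I(t) = t/2
4915882 + I(C) = 4915882 + (½)*1005 = 4915882 + 1005/2 = 9832769/2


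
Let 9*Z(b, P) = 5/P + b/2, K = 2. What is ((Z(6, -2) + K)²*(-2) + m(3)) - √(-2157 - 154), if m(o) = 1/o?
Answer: -1315/162 - I*√2311 ≈ -8.1173 - 48.073*I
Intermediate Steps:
Z(b, P) = b/18 + 5/(9*P) (Z(b, P) = (5/P + b/2)/9 = (b/2 + 5/P)/9 = b/18 + 5/(9*P))
((Z(6, -2) + K)²*(-2) + m(3)) - √(-2157 - 154) = (((1/18)*(10 - 2*6)/(-2) + 2)²*(-2) + 1/3) - √(-2157 - 154) = (((1/18)*(-½)*(10 - 12) + 2)²*(-2) + ⅓) - √(-2311) = (((1/18)*(-½)*(-2) + 2)²*(-2) + ⅓) - I*√2311 = ((1/18 + 2)²*(-2) + ⅓) - I*√2311 = ((37/18)²*(-2) + ⅓) - I*√2311 = ((1369/324)*(-2) + ⅓) - I*√2311 = (-1369/162 + ⅓) - I*√2311 = -1315/162 - I*√2311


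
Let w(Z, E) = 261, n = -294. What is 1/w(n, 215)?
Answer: 1/261 ≈ 0.0038314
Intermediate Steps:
1/w(n, 215) = 1/261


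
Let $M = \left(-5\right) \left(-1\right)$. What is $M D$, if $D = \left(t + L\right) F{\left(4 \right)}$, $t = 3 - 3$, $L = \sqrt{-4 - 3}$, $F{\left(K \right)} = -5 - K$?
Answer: $- 45 i \sqrt{7} \approx - 119.06 i$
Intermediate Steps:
$L = i \sqrt{7}$ ($L = \sqrt{-7} = i \sqrt{7} \approx 2.6458 i$)
$t = 0$ ($t = 3 - 3 = 0$)
$M = 5$
$D = - 9 i \sqrt{7}$ ($D = \left(0 + i \sqrt{7}\right) \left(-5 - 4\right) = i \sqrt{7} \left(-5 - 4\right) = i \sqrt{7} \left(-9\right) = - 9 i \sqrt{7} \approx - 23.812 i$)
$M D = 5 \left(- 9 i \sqrt{7}\right) = - 45 i \sqrt{7}$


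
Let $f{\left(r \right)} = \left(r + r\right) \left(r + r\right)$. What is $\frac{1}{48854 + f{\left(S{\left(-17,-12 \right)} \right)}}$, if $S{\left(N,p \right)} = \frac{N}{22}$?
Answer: $\frac{121}{5911623} \approx 2.0468 \cdot 10^{-5}$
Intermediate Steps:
$S{\left(N,p \right)} = \frac{N}{22}$ ($S{\left(N,p \right)} = N \frac{1}{22} = \frac{N}{22}$)
$f{\left(r \right)} = 4 r^{2}$ ($f{\left(r \right)} = 2 r 2 r = 4 r^{2}$)
$\frac{1}{48854 + f{\left(S{\left(-17,-12 \right)} \right)}} = \frac{1}{48854 + 4 \left(\frac{1}{22} \left(-17\right)\right)^{2}} = \frac{1}{48854 + 4 \left(- \frac{17}{22}\right)^{2}} = \frac{1}{48854 + 4 \cdot \frac{289}{484}} = \frac{1}{48854 + \frac{289}{121}} = \frac{1}{\frac{5911623}{121}} = \frac{121}{5911623}$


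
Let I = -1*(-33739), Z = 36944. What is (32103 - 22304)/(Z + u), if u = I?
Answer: 9799/70683 ≈ 0.13863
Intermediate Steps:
I = 33739
u = 33739
(32103 - 22304)/(Z + u) = (32103 - 22304)/(36944 + 33739) = 9799/70683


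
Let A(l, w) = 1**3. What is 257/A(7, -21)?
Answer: 257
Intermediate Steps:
A(l, w) = 1
257/A(7, -21) = 257/1 = 257*1 = 257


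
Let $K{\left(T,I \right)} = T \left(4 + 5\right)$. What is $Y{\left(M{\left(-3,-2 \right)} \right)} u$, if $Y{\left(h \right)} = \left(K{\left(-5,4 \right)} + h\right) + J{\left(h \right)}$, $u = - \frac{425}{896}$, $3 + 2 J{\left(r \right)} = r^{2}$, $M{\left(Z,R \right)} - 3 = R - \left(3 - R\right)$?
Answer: $\frac{36125}{1792} \approx 20.159$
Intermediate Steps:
$M{\left(Z,R \right)} = 2 R$ ($M{\left(Z,R \right)} = 3 + \left(R - \left(3 - R\right)\right) = 3 + \left(R + \left(-3 + R\right)\right) = 3 + \left(-3 + 2 R\right) = 2 R$)
$J{\left(r \right)} = - \frac{3}{2} + \frac{r^{2}}{2}$
$u = - \frac{425}{896}$ ($u = \left(-425\right) \frac{1}{896} = - \frac{425}{896} \approx -0.47433$)
$K{\left(T,I \right)} = 9 T$ ($K{\left(T,I \right)} = T 9 = 9 T$)
$Y{\left(h \right)} = - \frac{93}{2} + h + \frac{h^{2}}{2}$ ($Y{\left(h \right)} = \left(9 \left(-5\right) + h\right) + \left(- \frac{3}{2} + \frac{h^{2}}{2}\right) = \left(-45 + h\right) + \left(- \frac{3}{2} + \frac{h^{2}}{2}\right) = - \frac{93}{2} + h + \frac{h^{2}}{2}$)
$Y{\left(M{\left(-3,-2 \right)} \right)} u = \left(- \frac{93}{2} + 2 \left(-2\right) + \frac{\left(2 \left(-2\right)\right)^{2}}{2}\right) \left(- \frac{425}{896}\right) = \left(- \frac{93}{2} - 4 + \frac{\left(-4\right)^{2}}{2}\right) \left(- \frac{425}{896}\right) = \left(- \frac{93}{2} - 4 + \frac{1}{2} \cdot 16\right) \left(- \frac{425}{896}\right) = \left(- \frac{93}{2} - 4 + 8\right) \left(- \frac{425}{896}\right) = \left(- \frac{85}{2}\right) \left(- \frac{425}{896}\right) = \frac{36125}{1792}$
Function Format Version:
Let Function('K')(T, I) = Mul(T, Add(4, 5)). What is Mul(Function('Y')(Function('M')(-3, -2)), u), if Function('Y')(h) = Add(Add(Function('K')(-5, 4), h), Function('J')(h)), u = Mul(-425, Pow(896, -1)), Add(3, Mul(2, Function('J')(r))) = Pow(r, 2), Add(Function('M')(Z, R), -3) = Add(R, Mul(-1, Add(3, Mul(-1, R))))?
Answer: Rational(36125, 1792) ≈ 20.159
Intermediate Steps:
Function('M')(Z, R) = Mul(2, R) (Function('M')(Z, R) = Add(3, Add(R, Mul(-1, Add(3, Mul(-1, R))))) = Add(3, Add(R, Add(-3, R))) = Add(3, Add(-3, Mul(2, R))) = Mul(2, R))
Function('J')(r) = Add(Rational(-3, 2), Mul(Rational(1, 2), Pow(r, 2)))
u = Rational(-425, 896) (u = Mul(-425, Rational(1, 896)) = Rational(-425, 896) ≈ -0.47433)
Function('K')(T, I) = Mul(9, T) (Function('K')(T, I) = Mul(T, 9) = Mul(9, T))
Function('Y')(h) = Add(Rational(-93, 2), h, Mul(Rational(1, 2), Pow(h, 2))) (Function('Y')(h) = Add(Add(Mul(9, -5), h), Add(Rational(-3, 2), Mul(Rational(1, 2), Pow(h, 2)))) = Add(Add(-45, h), Add(Rational(-3, 2), Mul(Rational(1, 2), Pow(h, 2)))) = Add(Rational(-93, 2), h, Mul(Rational(1, 2), Pow(h, 2))))
Mul(Function('Y')(Function('M')(-3, -2)), u) = Mul(Add(Rational(-93, 2), Mul(2, -2), Mul(Rational(1, 2), Pow(Mul(2, -2), 2))), Rational(-425, 896)) = Mul(Add(Rational(-93, 2), -4, Mul(Rational(1, 2), Pow(-4, 2))), Rational(-425, 896)) = Mul(Add(Rational(-93, 2), -4, Mul(Rational(1, 2), 16)), Rational(-425, 896)) = Mul(Add(Rational(-93, 2), -4, 8), Rational(-425, 896)) = Mul(Rational(-85, 2), Rational(-425, 896)) = Rational(36125, 1792)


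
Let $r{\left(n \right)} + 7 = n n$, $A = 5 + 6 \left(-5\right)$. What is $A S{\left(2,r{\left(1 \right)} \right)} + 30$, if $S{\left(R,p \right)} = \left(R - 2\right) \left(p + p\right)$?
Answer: $30$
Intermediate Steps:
$A = -25$ ($A = 5 - 30 = -25$)
$r{\left(n \right)} = -7 + n^{2}$ ($r{\left(n \right)} = -7 + n n = -7 + n^{2}$)
$S{\left(R,p \right)} = 2 p \left(-2 + R\right)$ ($S{\left(R,p \right)} = \left(-2 + R\right) 2 p = 2 p \left(-2 + R\right)$)
$A S{\left(2,r{\left(1 \right)} \right)} + 30 = - 25 \cdot 2 \left(-7 + 1^{2}\right) \left(-2 + 2\right) + 30 = - 25 \cdot 2 \left(-7 + 1\right) 0 + 30 = - 25 \cdot 2 \left(-6\right) 0 + 30 = \left(-25\right) 0 + 30 = 0 + 30 = 30$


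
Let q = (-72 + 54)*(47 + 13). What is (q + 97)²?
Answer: 966289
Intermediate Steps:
q = -1080 (q = -18*60 = -1080)
(q + 97)² = (-1080 + 97)² = (-983)² = 966289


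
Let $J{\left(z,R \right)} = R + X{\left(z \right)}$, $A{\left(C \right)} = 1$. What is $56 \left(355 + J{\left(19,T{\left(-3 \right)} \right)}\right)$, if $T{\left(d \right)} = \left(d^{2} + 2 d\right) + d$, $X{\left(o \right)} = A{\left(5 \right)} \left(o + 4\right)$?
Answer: $21168$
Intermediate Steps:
$X{\left(o \right)} = 4 + o$ ($X{\left(o \right)} = 1 \left(o + 4\right) = 1 \left(4 + o\right) = 4 + o$)
$T{\left(d \right)} = d^{2} + 3 d$
$J{\left(z,R \right)} = 4 + R + z$ ($J{\left(z,R \right)} = R + \left(4 + z\right) = 4 + R + z$)
$56 \left(355 + J{\left(19,T{\left(-3 \right)} \right)}\right) = 56 \left(355 + \left(4 - 3 \left(3 - 3\right) + 19\right)\right) = 56 \left(355 + \left(4 - 0 + 19\right)\right) = 56 \left(355 + \left(4 + 0 + 19\right)\right) = 56 \left(355 + 23\right) = 56 \cdot 378 = 21168$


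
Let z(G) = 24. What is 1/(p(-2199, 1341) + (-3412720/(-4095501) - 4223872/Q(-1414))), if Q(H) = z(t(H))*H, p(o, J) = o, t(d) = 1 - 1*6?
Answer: -2895519207/6004440776489 ≈ -0.00048223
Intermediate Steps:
t(d) = -5 (t(d) = 1 - 6 = -5)
Q(H) = 24*H
1/(p(-2199, 1341) + (-3412720/(-4095501) - 4223872/Q(-1414))) = 1/(-2199 + (-3412720/(-4095501) - 4223872/(24*(-1414)))) = 1/(-2199 + (-3412720*(-1/4095501) - 4223872/(-33936))) = 1/(-2199 + (3412720/4095501 - 4223872*(-1/33936))) = 1/(-2199 + (3412720/4095501 + 263992/2121)) = 1/(-2199 + 362805959704/2895519207) = 1/(-6004440776489/2895519207) = -2895519207/6004440776489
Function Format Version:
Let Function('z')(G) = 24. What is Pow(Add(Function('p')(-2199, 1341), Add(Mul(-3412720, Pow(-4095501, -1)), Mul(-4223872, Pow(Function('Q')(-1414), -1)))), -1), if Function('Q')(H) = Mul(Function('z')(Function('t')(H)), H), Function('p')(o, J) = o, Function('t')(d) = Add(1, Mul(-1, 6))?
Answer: Rational(-2895519207, 6004440776489) ≈ -0.00048223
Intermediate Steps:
Function('t')(d) = -5 (Function('t')(d) = Add(1, -6) = -5)
Function('Q')(H) = Mul(24, H)
Pow(Add(Function('p')(-2199, 1341), Add(Mul(-3412720, Pow(-4095501, -1)), Mul(-4223872, Pow(Function('Q')(-1414), -1)))), -1) = Pow(Add(-2199, Add(Mul(-3412720, Pow(-4095501, -1)), Mul(-4223872, Pow(Mul(24, -1414), -1)))), -1) = Pow(Add(-2199, Add(Mul(-3412720, Rational(-1, 4095501)), Mul(-4223872, Pow(-33936, -1)))), -1) = Pow(Add(-2199, Add(Rational(3412720, 4095501), Mul(-4223872, Rational(-1, 33936)))), -1) = Pow(Add(-2199, Add(Rational(3412720, 4095501), Rational(263992, 2121))), -1) = Pow(Add(-2199, Rational(362805959704, 2895519207)), -1) = Pow(Rational(-6004440776489, 2895519207), -1) = Rational(-2895519207, 6004440776489)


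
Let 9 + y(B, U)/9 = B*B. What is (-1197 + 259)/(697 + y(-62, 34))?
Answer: -469/17606 ≈ -0.026639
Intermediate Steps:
y(B, U) = -81 + 9*B**2 (y(B, U) = -81 + 9*(B*B) = -81 + 9*B**2)
(-1197 + 259)/(697 + y(-62, 34)) = (-1197 + 259)/(697 + (-81 + 9*(-62)**2)) = -938/(697 + (-81 + 9*3844)) = -938/(697 + (-81 + 34596)) = -938/(697 + 34515) = -938/35212 = -938*1/35212 = -469/17606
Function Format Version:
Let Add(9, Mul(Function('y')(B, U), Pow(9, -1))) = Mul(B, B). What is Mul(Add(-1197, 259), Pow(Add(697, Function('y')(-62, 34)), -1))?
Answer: Rational(-469, 17606) ≈ -0.026639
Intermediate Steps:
Function('y')(B, U) = Add(-81, Mul(9, Pow(B, 2))) (Function('y')(B, U) = Add(-81, Mul(9, Mul(B, B))) = Add(-81, Mul(9, Pow(B, 2))))
Mul(Add(-1197, 259), Pow(Add(697, Function('y')(-62, 34)), -1)) = Mul(Add(-1197, 259), Pow(Add(697, Add(-81, Mul(9, Pow(-62, 2)))), -1)) = Mul(-938, Pow(Add(697, Add(-81, Mul(9, 3844))), -1)) = Mul(-938, Pow(Add(697, Add(-81, 34596)), -1)) = Mul(-938, Pow(Add(697, 34515), -1)) = Mul(-938, Pow(35212, -1)) = Mul(-938, Rational(1, 35212)) = Rational(-469, 17606)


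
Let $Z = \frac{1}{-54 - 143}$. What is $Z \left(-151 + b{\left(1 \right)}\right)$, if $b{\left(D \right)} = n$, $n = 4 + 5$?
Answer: $\frac{142}{197} \approx 0.72081$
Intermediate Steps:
$Z = - \frac{1}{197}$ ($Z = \frac{1}{-197} = - \frac{1}{197} \approx -0.0050761$)
$n = 9$
$b{\left(D \right)} = 9$
$Z \left(-151 + b{\left(1 \right)}\right) = - \frac{-151 + 9}{197} = \left(- \frac{1}{197}\right) \left(-142\right) = \frac{142}{197}$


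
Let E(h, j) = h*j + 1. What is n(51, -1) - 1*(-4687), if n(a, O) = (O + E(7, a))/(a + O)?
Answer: 234707/50 ≈ 4694.1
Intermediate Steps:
E(h, j) = 1 + h*j
n(a, O) = (1 + O + 7*a)/(O + a) (n(a, O) = (O + (1 + 7*a))/(a + O) = (1 + O + 7*a)/(O + a))
n(51, -1) - 1*(-4687) = (1 - 1 + 7*51)/(-1 + 51) - 1*(-4687) = (1 - 1 + 357)/50 + 4687 = (1/50)*357 + 4687 = 357/50 + 4687 = 234707/50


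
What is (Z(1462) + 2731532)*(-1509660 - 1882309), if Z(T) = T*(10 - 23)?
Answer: -9200804103694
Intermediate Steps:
Z(T) = -13*T (Z(T) = T*(-13) = -13*T)
(Z(1462) + 2731532)*(-1509660 - 1882309) = (-13*1462 + 2731532)*(-1509660 - 1882309) = (-19006 + 2731532)*(-3391969) = 2712526*(-3391969) = -9200804103694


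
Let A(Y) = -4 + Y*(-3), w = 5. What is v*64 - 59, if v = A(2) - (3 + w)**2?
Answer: -4795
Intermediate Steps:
A(Y) = -4 - 3*Y
v = -74 (v = (-4 - 3*2) - (3 + 5)**2 = (-4 - 6) - 1*8**2 = -10 - 1*64 = -10 - 64 = -74)
v*64 - 59 = -74*64 - 59 = -4736 - 59 = -4795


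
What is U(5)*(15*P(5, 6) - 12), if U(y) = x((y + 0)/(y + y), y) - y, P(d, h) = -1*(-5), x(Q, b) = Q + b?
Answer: 63/2 ≈ 31.500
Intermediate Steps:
P(d, h) = 5
U(y) = ½ (U(y) = ((y + 0)/(y + y) + y) - y = (y/((2*y)) + y) - y = (y*(1/(2*y)) + y) - y = (½ + y) - y = ½)
U(5)*(15*P(5, 6) - 12) = (15*5 - 12)/2 = (75 - 12)/2 = (½)*63 = 63/2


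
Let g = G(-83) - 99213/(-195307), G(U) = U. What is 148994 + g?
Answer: 29083459890/195307 ≈ 1.4891e+5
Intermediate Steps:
g = -16111268/195307 (g = -83 - 99213/(-195307) = -83 - 99213*(-1)/195307 = -83 - 1*(-99213/195307) = -83 + 99213/195307 = -16111268/195307 ≈ -82.492)
148994 + g = 148994 - 16111268/195307 = 29083459890/195307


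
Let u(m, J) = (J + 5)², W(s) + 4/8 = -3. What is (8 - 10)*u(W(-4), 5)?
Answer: -200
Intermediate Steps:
W(s) = -7/2 (W(s) = -½ - 3 = -7/2)
u(m, J) = (5 + J)²
(8 - 10)*u(W(-4), 5) = (8 - 10)*(5 + 5)² = -2*10² = -2*100 = -200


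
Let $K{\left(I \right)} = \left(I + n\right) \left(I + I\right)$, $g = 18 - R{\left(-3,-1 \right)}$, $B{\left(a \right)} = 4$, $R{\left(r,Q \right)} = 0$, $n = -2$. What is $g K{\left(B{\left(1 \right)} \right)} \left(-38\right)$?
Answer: $-10944$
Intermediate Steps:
$g = 18$ ($g = 18 - 0 = 18 + 0 = 18$)
$K{\left(I \right)} = 2 I \left(-2 + I\right)$ ($K{\left(I \right)} = \left(I - 2\right) \left(I + I\right) = \left(-2 + I\right) 2 I = 2 I \left(-2 + I\right)$)
$g K{\left(B{\left(1 \right)} \right)} \left(-38\right) = 18 \cdot 2 \cdot 4 \left(-2 + 4\right) \left(-38\right) = 18 \cdot 2 \cdot 4 \cdot 2 \left(-38\right) = 18 \cdot 16 \left(-38\right) = 288 \left(-38\right) = -10944$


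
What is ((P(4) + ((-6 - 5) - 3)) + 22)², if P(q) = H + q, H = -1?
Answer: 121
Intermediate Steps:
P(q) = -1 + q
((P(4) + ((-6 - 5) - 3)) + 22)² = (((-1 + 4) + ((-6 - 5) - 3)) + 22)² = ((3 + (-11 - 3)) + 22)² = ((3 - 14) + 22)² = (-11 + 22)² = 11² = 121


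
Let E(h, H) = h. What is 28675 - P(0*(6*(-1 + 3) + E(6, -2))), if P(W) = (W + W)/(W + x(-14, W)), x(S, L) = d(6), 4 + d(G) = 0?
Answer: 28675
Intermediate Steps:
d(G) = -4 (d(G) = -4 + 0 = -4)
x(S, L) = -4
P(W) = 2*W/(-4 + W) (P(W) = (W + W)/(W - 4) = (2*W)/(-4 + W) = 2*W/(-4 + W))
28675 - P(0*(6*(-1 + 3) + E(6, -2))) = 28675 - 2*0*(6*(-1 + 3) + 6)/(-4 + 0*(6*(-1 + 3) + 6)) = 28675 - 2*0*(6*2 + 6)/(-4 + 0*(6*2 + 6)) = 28675 - 2*0*(12 + 6)/(-4 + 0*(12 + 6)) = 28675 - 2*0*18/(-4 + 0*18) = 28675 - 2*0/(-4 + 0) = 28675 - 2*0/(-4) = 28675 - 2*0*(-1)/4 = 28675 - 1*0 = 28675 + 0 = 28675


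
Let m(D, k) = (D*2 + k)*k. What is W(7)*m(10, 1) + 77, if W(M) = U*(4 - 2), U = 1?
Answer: 119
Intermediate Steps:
m(D, k) = k*(k + 2*D) (m(D, k) = (2*D + k)*k = (k + 2*D)*k = k*(k + 2*D))
W(M) = 2 (W(M) = 1*(4 - 2) = 1*2 = 2)
W(7)*m(10, 1) + 77 = 2*(1*(1 + 2*10)) + 77 = 2*(1*(1 + 20)) + 77 = 2*(1*21) + 77 = 2*21 + 77 = 42 + 77 = 119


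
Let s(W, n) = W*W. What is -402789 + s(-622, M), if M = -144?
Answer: -15905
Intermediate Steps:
s(W, n) = W²
-402789 + s(-622, M) = -402789 + (-622)² = -402789 + 386884 = -15905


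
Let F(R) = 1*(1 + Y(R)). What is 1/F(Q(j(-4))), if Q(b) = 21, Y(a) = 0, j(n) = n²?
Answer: 1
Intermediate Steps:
F(R) = 1 (F(R) = 1*(1 + 0) = 1*1 = 1)
1/F(Q(j(-4))) = 1/1 = 1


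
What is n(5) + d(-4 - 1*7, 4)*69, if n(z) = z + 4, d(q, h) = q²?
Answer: 8358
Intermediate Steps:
n(z) = 4 + z
n(5) + d(-4 - 1*7, 4)*69 = (4 + 5) + (-4 - 1*7)²*69 = 9 + (-4 - 7)²*69 = 9 + (-11)²*69 = 9 + 121*69 = 9 + 8349 = 8358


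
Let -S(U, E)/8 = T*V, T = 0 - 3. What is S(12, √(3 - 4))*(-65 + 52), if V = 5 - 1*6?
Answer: 312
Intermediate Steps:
T = -3
V = -1 (V = 5 - 6 = -1)
S(U, E) = -24 (S(U, E) = -(-24)*(-1) = -8*3 = -24)
S(12, √(3 - 4))*(-65 + 52) = -24*(-65 + 52) = -24*(-13) = 312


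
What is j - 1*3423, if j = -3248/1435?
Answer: -702179/205 ≈ -3425.3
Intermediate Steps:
j = -464/205 (j = -3248*1/1435 = -464/205 ≈ -2.2634)
j - 1*3423 = -464/205 - 1*3423 = -464/205 - 3423 = -702179/205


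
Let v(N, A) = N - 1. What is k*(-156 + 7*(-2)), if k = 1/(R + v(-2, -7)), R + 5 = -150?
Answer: 85/79 ≈ 1.0759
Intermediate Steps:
v(N, A) = -1 + N
R = -155 (R = -5 - 150 = -155)
k = -1/158 (k = 1/(-155 + (-1 - 2)) = 1/(-155 - 3) = 1/(-158) = -1/158 ≈ -0.0063291)
k*(-156 + 7*(-2)) = -(-156 + 7*(-2))/158 = -(-156 - 14)/158 = -1/158*(-170) = 85/79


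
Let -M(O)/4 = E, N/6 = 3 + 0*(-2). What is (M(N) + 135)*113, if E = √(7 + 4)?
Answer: 15255 - 452*√11 ≈ 13756.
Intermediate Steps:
N = 18 (N = 6*(3 + 0*(-2)) = 6*(3 + 0) = 6*3 = 18)
E = √11 ≈ 3.3166
M(O) = -4*√11
(M(N) + 135)*113 = (-4*√11 + 135)*113 = (135 - 4*√11)*113 = 15255 - 452*√11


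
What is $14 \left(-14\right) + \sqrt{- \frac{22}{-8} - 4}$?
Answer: $-196 + \frac{i \sqrt{5}}{2} \approx -196.0 + 1.118 i$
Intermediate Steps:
$14 \left(-14\right) + \sqrt{- \frac{22}{-8} - 4} = -196 + \sqrt{\left(-22\right) \left(- \frac{1}{8}\right) - 4} = -196 + \sqrt{\frac{11}{4} - 4} = -196 + \sqrt{- \frac{5}{4}} = -196 + \frac{i \sqrt{5}}{2}$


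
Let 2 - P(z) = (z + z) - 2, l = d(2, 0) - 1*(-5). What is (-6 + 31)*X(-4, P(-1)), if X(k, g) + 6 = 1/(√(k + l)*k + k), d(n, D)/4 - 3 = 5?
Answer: -19175/128 - 25*√33/128 ≈ -150.93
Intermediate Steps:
d(n, D) = 32 (d(n, D) = 12 + 4*5 = 12 + 20 = 32)
l = 37 (l = 32 - 1*(-5) = 32 + 5 = 37)
P(z) = 4 - 2*z (P(z) = 2 - ((z + z) - 2) = 2 - (2*z - 2) = 2 - (-2 + 2*z) = 2 + (2 - 2*z) = 4 - 2*z)
X(k, g) = -6 + 1/(k + k*√(37 + k)) (X(k, g) = -6 + 1/(√(k + 37)*k + k) = -6 + 1/(√(37 + k)*k + k) = -6 + 1/(k*√(37 + k) + k) = -6 + 1/(k + k*√(37 + k)))
(-6 + 31)*X(-4, P(-1)) = (-6 + 31)*((1 - 6*(-4) - 6*(-4)*√(37 - 4))/((-4)*(1 + √(37 - 4)))) = 25*(-(1 + 24 - 6*(-4)*√33)/(4*(1 + √33))) = 25*(-(1 + 24 + 24*√33)/(4*(1 + √33))) = 25*(-(25 + 24*√33)/(4*(1 + √33))) = -25*(25 + 24*√33)/(4*(1 + √33))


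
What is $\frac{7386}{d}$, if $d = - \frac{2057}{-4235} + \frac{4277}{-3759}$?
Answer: $- \frac{69409935}{6128} \approx -11327.0$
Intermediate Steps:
$d = - \frac{12256}{18795}$ ($d = \left(-2057\right) \left(- \frac{1}{4235}\right) + 4277 \left(- \frac{1}{3759}\right) = \frac{17}{35} - \frac{611}{537} = - \frac{12256}{18795} \approx -0.65209$)
$\frac{7386}{d} = \frac{7386}{- \frac{12256}{18795}} = 7386 \left(- \frac{18795}{12256}\right) = - \frac{69409935}{6128}$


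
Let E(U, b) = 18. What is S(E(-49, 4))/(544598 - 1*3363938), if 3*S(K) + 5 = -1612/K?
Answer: 37/3309660 ≈ 1.1179e-5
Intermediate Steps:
S(K) = -5/3 - 1612/(3*K) (S(K) = -5/3 + (-1612/K)/3 = -5/3 - 1612/(3*K))
S(E(-49, 4))/(544598 - 1*3363938) = ((⅓)*(-1612 - 5*18)/18)/(544598 - 1*3363938) = ((⅓)*(1/18)*(-1612 - 90))/(544598 - 3363938) = ((⅓)*(1/18)*(-1702))/(-2819340) = -851/27*(-1/2819340) = 37/3309660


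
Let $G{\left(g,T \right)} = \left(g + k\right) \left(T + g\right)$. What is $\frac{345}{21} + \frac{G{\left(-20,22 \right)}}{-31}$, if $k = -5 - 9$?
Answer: $\frac{4041}{217} \approx 18.622$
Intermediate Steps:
$k = -14$ ($k = -5 - 9 = -14$)
$G{\left(g,T \right)} = \left(-14 + g\right) \left(T + g\right)$ ($G{\left(g,T \right)} = \left(g - 14\right) \left(T + g\right) = \left(-14 + g\right) \left(T + g\right)$)
$\frac{345}{21} + \frac{G{\left(-20,22 \right)}}{-31} = \frac{345}{21} + \frac{\left(-20\right)^{2} - 308 - -280 + 22 \left(-20\right)}{-31} = 345 \cdot \frac{1}{21} + \left(400 - 308 + 280 - 440\right) \left(- \frac{1}{31}\right) = \frac{115}{7} - - \frac{68}{31} = \frac{115}{7} + \frac{68}{31} = \frac{4041}{217}$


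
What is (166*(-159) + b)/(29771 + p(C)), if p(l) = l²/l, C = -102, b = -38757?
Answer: -65151/29669 ≈ -2.1959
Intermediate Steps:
p(l) = l
(166*(-159) + b)/(29771 + p(C)) = (166*(-159) - 38757)/(29771 - 102) = (-26394 - 38757)/29669 = -65151*1/29669 = -65151/29669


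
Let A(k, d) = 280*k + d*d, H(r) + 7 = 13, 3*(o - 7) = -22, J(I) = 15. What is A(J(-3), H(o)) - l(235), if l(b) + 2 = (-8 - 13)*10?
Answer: 4448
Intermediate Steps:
l(b) = -212 (l(b) = -2 + (-8 - 13)*10 = -2 - 21*10 = -2 - 210 = -212)
o = -1/3 (o = 7 + (1/3)*(-22) = 7 - 22/3 = -1/3 ≈ -0.33333)
H(r) = 6 (H(r) = -7 + 13 = 6)
A(k, d) = d**2 + 280*k (A(k, d) = 280*k + d**2 = d**2 + 280*k)
A(J(-3), H(o)) - l(235) = (6**2 + 280*15) - 1*(-212) = (36 + 4200) + 212 = 4236 + 212 = 4448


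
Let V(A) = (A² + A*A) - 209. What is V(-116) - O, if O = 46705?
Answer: -20002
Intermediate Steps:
V(A) = -209 + 2*A² (V(A) = (A² + A²) - 209 = 2*A² - 209 = -209 + 2*A²)
V(-116) - O = (-209 + 2*(-116)²) - 1*46705 = (-209 + 2*13456) - 46705 = (-209 + 26912) - 46705 = 26703 - 46705 = -20002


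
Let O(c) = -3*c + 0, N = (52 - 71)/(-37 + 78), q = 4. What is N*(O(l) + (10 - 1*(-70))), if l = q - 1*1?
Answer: -1349/41 ≈ -32.902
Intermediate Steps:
N = -19/41 ≈ -0.46341
l = 3 (l = 4 - 1*1 = 4 - 1 = 3)
O(c) = -3*c
N*(O(l) + (10 - 1*(-70))) = -19*(-3*3 + (10 - 1*(-70)))/41 = -19*(-9 + (10 + 70))/41 = -19*(-9 + 80)/41 = -19/41*71 = -1349/41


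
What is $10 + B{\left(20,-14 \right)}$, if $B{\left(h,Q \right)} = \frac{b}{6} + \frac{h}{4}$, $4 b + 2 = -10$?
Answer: $\frac{29}{2} \approx 14.5$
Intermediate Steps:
$b = -3$ ($b = - \frac{1}{2} + \frac{1}{4} \left(-10\right) = - \frac{1}{2} - \frac{5}{2} = -3$)
$B{\left(h,Q \right)} = - \frac{1}{2} + \frac{h}{4}$ ($B{\left(h,Q \right)} = - \frac{3}{6} + \frac{h}{4} = \left(-3\right) \frac{1}{6} + h \frac{1}{4} = - \frac{1}{2} + \frac{h}{4}$)
$10 + B{\left(20,-14 \right)} = 10 + \left(- \frac{1}{2} + \frac{1}{4} \cdot 20\right) = 10 + \left(- \frac{1}{2} + 5\right) = 10 + \frac{9}{2} = \frac{29}{2}$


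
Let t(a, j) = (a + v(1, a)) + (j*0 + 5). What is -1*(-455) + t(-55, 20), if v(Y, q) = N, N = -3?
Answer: 402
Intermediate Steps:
v(Y, q) = -3
t(a, j) = 2 + a (t(a, j) = (a - 3) + (j*0 + 5) = (-3 + a) + (0 + 5) = (-3 + a) + 5 = 2 + a)
-1*(-455) + t(-55, 20) = -1*(-455) + (2 - 55) = 455 - 53 = 402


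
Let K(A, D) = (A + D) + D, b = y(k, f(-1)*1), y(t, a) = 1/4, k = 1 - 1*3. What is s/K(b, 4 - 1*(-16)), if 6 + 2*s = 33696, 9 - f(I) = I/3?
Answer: 67380/161 ≈ 418.51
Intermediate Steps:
f(I) = 9 - I/3
k = -2 (k = 1 - 3 = -2)
y(t, a) = ¼
b = ¼ ≈ 0.25000
K(A, D) = A + 2*D
s = 16845 (s = -3 + (½)*33696 = -3 + 16848 = 16845)
s/K(b, 4 - 1*(-16)) = 16845/(¼ + 2*(4 - 1*(-16))) = 16845/(¼ + 2*(4 + 16)) = 16845/(¼ + 2*20) = 16845/(¼ + 40) = 16845/(161/4) = 16845*(4/161) = 67380/161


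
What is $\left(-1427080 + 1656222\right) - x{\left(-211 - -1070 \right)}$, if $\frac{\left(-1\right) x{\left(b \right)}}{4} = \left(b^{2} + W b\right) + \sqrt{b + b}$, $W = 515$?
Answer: $4950206 + 4 \sqrt{1718} \approx 4.9504 \cdot 10^{6}$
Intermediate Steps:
$x{\left(b \right)} = - 2060 b - 4 b^{2} - 4 \sqrt{2} \sqrt{b}$ ($x{\left(b \right)} = - 4 \left(\left(b^{2} + 515 b\right) + \sqrt{b + b}\right) = - 4 \left(\left(b^{2} + 515 b\right) + \sqrt{2 b}\right) = - 4 \left(\left(b^{2} + 515 b\right) + \sqrt{2} \sqrt{b}\right) = - 4 \left(b^{2} + 515 b + \sqrt{2} \sqrt{b}\right) = - 2060 b - 4 b^{2} - 4 \sqrt{2} \sqrt{b}$)
$\left(-1427080 + 1656222\right) - x{\left(-211 - -1070 \right)} = \left(-1427080 + 1656222\right) - \left(- 2060 \left(-211 - -1070\right) - 4 \left(-211 - -1070\right)^{2} - 4 \sqrt{2} \sqrt{-211 - -1070}\right) = 229142 - \left(- 2060 \left(-211 + 1070\right) - 4 \left(-211 + 1070\right)^{2} - 4 \sqrt{2} \sqrt{-211 + 1070}\right) = 229142 - \left(\left(-2060\right) 859 - 4 \cdot 859^{2} - 4 \sqrt{2} \sqrt{859}\right) = 229142 - \left(-1769540 - 2951524 - 4 \sqrt{1718}\right) = 229142 - \left(-4721064 - 4 \sqrt{1718}\right) = 229142 + \left(4721064 + 4 \sqrt{1718}\right) = 4950206 + 4 \sqrt{1718}$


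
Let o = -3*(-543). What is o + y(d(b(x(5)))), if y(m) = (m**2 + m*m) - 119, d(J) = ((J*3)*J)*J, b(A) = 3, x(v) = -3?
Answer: 14632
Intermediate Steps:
d(J) = 3*J**3 (d(J) = ((3*J)*J)*J = (3*J**2)*J = 3*J**3)
o = 1629
y(m) = -119 + 2*m**2 (y(m) = (m**2 + m**2) - 119 = 2*m**2 - 119 = -119 + 2*m**2)
o + y(d(b(x(5)))) = 1629 + (-119 + 2*(3*3**3)**2) = 1629 + (-119 + 2*(3*27)**2) = 1629 + (-119 + 2*81**2) = 1629 + (-119 + 2*6561) = 1629 + (-119 + 13122) = 1629 + 13003 = 14632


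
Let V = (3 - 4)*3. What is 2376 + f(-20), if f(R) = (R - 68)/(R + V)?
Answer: 54736/23 ≈ 2379.8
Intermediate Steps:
V = -3 (V = -1*3 = -3)
f(R) = (-68 + R)/(-3 + R) (f(R) = (R - 68)/(R - 3) = (-68 + R)/(-3 + R))
2376 + f(-20) = 2376 + (-68 - 20)/(-3 - 20) = 2376 - 88/(-23) = 2376 - 1/23*(-88) = 2376 + 88/23 = 54736/23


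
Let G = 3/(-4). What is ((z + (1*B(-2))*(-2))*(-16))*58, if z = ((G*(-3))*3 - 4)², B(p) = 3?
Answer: -1450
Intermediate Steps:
G = -¾ (G = 3*(-¼) = -¾ ≈ -0.75000)
z = 121/16 (z = (-¾*(-3)*3 - 4)² = ((9/4)*3 - 4)² = (27/4 - 4)² = (11/4)² = 121/16 ≈ 7.5625)
((z + (1*B(-2))*(-2))*(-16))*58 = ((121/16 + (1*3)*(-2))*(-16))*58 = ((121/16 + 3*(-2))*(-16))*58 = ((121/16 - 6)*(-16))*58 = ((25/16)*(-16))*58 = -25*58 = -1450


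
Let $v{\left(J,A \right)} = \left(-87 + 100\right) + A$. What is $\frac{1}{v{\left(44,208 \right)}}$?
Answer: $\frac{1}{221} \approx 0.0045249$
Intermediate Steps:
$v{\left(J,A \right)} = 13 + A$
$\frac{1}{v{\left(44,208 \right)}} = \frac{1}{13 + 208} = \frac{1}{221}$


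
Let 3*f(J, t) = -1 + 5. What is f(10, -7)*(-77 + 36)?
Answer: -164/3 ≈ -54.667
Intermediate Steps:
f(J, t) = 4/3 (f(J, t) = (-1 + 5)/3 = (⅓)*4 = 4/3)
f(10, -7)*(-77 + 36) = 4*(-77 + 36)/3 = (4/3)*(-41) = -164/3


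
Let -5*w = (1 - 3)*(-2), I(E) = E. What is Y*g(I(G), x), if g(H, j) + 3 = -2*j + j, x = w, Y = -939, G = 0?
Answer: 10329/5 ≈ 2065.8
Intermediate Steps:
w = -⅘ (w = -(1 - 3)*(-2)/5 = -(-2)*(-2)/5 = -⅕*4 = -⅘ ≈ -0.80000)
x = -⅘ ≈ -0.80000
g(H, j) = -3 - j (g(H, j) = -3 + (-2*j + j) = -3 - j)
Y*g(I(G), x) = -939*(-3 - 1*(-⅘)) = -939*(-3 + ⅘) = -939*(-11/5) = 10329/5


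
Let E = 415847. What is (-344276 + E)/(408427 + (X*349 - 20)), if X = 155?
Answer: 71571/462502 ≈ 0.15475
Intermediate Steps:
(-344276 + E)/(408427 + (X*349 - 20)) = (-344276 + 415847)/(408427 + (155*349 - 20)) = 71571/(408427 + (54095 - 20)) = 71571/(408427 + 54075) = 71571/462502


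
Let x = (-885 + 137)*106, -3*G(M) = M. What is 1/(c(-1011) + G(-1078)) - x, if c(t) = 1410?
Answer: 420860707/5308 ≈ 79288.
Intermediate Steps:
G(M) = -M/3
x = -79288 (x = -748*106 = -79288)
1/(c(-1011) + G(-1078)) - x = 1/(1410 - ⅓*(-1078)) - 1*(-79288) = 1/(1410 + 1078/3) + 79288 = 1/(5308/3) + 79288 = 3/5308 + 79288 = 420860707/5308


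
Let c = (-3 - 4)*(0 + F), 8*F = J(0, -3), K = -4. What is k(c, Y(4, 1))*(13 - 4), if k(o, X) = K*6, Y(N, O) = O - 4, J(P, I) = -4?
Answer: -216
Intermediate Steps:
F = -½ (F = (⅛)*(-4) = -½ ≈ -0.50000)
Y(N, O) = -4 + O
c = 7/2 (c = (-3 - 4)*(0 - ½) = -7*(-½) = 7/2 ≈ 3.5000)
k(o, X) = -24 (k(o, X) = -4*6 = -24)
k(c, Y(4, 1))*(13 - 4) = -24*(13 - 4) = -24*9 = -216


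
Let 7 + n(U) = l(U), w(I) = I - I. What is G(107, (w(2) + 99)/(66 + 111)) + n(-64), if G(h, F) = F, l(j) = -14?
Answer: -1206/59 ≈ -20.441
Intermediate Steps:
w(I) = 0
n(U) = -21 (n(U) = -7 - 14 = -21)
G(107, (w(2) + 99)/(66 + 111)) + n(-64) = (0 + 99)/(66 + 111) - 21 = 99/177 - 21 = 99*(1/177) - 21 = 33/59 - 21 = -1206/59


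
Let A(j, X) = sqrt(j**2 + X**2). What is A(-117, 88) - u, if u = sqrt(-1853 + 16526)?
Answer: sqrt(21433) - sqrt(14673) ≈ 25.268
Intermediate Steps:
A(j, X) = sqrt(X**2 + j**2)
u = sqrt(14673) ≈ 121.13
A(-117, 88) - u = sqrt(88**2 + (-117)**2) - sqrt(14673) = sqrt(7744 + 13689) - sqrt(14673) = sqrt(21433) - sqrt(14673)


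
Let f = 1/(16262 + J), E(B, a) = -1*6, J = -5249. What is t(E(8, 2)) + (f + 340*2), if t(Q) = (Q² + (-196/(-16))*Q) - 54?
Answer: 12962303/22026 ≈ 588.50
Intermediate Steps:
E(B, a) = -6
t(Q) = -54 + Q² + 49*Q/4 (t(Q) = (Q² + (-196*(-1/16))*Q) - 54 = (Q² + 49*Q/4) - 54 = -54 + Q² + 49*Q/4)
f = 1/11013 (f = 1/(16262 - 5249) = 1/11013 ≈ 9.0802e-5)
t(E(8, 2)) + (f + 340*2) = (-54 + (-6)² + (49/4)*(-6)) + (1/11013 + 340*2) = (-54 + 36 - 147/2) + (1/11013 + 680) = -183/2 + 7488841/11013 = 12962303/22026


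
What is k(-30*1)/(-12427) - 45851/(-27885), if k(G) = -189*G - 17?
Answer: 31704344/26655915 ≈ 1.1894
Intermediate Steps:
k(G) = -17 - 189*G
k(-30*1)/(-12427) - 45851/(-27885) = (-17 - (-5670))/(-12427) - 45851/(-27885) = (-17 - 189*(-30))*(-1/12427) - 45851*(-1/27885) = (-17 + 5670)*(-1/12427) + 3527/2145 = 5653*(-1/12427) + 3527/2145 = -5653/12427 + 3527/2145 = 31704344/26655915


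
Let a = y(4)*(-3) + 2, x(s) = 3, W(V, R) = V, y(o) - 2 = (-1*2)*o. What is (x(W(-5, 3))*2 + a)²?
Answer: 676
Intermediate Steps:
y(o) = 2 - 2*o (y(o) = 2 + (-1*2)*o = 2 - 2*o)
a = 20 (a = (2 - 2*4)*(-3) + 2 = (2 - 8)*(-3) + 2 = -6*(-3) + 2 = 18 + 2 = 20)
(x(W(-5, 3))*2 + a)² = (3*2 + 20)² = (6 + 20)² = 26² = 676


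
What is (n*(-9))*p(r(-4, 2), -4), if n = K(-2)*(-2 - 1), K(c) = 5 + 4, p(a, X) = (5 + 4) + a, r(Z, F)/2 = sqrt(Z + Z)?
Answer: 2187 + 972*I*sqrt(2) ≈ 2187.0 + 1374.6*I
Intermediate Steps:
r(Z, F) = 2*sqrt(2)*sqrt(Z) (r(Z, F) = 2*sqrt(Z + Z) = 2*sqrt(2*Z) = 2*(sqrt(2)*sqrt(Z)) = 2*sqrt(2)*sqrt(Z))
p(a, X) = 9 + a
K(c) = 9
n = -27 (n = 9*(-2 - 1) = 9*(-3) = -27)
(n*(-9))*p(r(-4, 2), -4) = (-27*(-9))*(9 + 2*sqrt(2)*sqrt(-4)) = 243*(9 + 2*sqrt(2)*(2*I)) = 243*(9 + 4*I*sqrt(2)) = 2187 + 972*I*sqrt(2)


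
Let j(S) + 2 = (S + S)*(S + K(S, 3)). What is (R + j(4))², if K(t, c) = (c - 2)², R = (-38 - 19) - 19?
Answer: 1444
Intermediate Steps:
R = -76 (R = -57 - 19 = -76)
K(t, c) = (-2 + c)²
j(S) = -2 + 2*S*(1 + S) (j(S) = -2 + (S + S)*(S + (-2 + 3)²) = -2 + (2*S)*(S + 1²) = -2 + (2*S)*(S + 1) = -2 + (2*S)*(1 + S) = -2 + 2*S*(1 + S))
(R + j(4))² = (-76 + (-2 + 2*4 + 2*4²))² = (-76 + (-2 + 8 + 2*16))² = (-76 + (-2 + 8 + 32))² = (-76 + 38)² = (-38)² = 1444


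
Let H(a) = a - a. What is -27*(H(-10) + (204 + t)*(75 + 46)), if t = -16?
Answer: -614196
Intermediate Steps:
H(a) = 0
-27*(H(-10) + (204 + t)*(75 + 46)) = -27*(0 + (204 - 16)*(75 + 46)) = -27*(0 + 188*121) = -27*(0 + 22748) = -27*22748 = -614196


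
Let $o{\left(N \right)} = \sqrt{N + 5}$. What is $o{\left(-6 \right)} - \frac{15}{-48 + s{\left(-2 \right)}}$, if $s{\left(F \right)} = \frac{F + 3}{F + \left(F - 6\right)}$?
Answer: $\frac{150}{481} + i \approx 0.31185 + 1.0 i$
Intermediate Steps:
$s{\left(F \right)} = \frac{3 + F}{-6 + 2 F}$ ($s{\left(F \right)} = \frac{3 + F}{F + \left(-6 + F\right)} = \frac{3 + F}{-6 + 2 F}$)
$o{\left(N \right)} = \sqrt{5 + N}$
$o{\left(-6 \right)} - \frac{15}{-48 + s{\left(-2 \right)}} = \sqrt{5 - 6} - \frac{15}{-48 + \frac{3 - 2}{2 \left(-3 - 2\right)}} = \sqrt{-1} - \frac{15}{-48 + \frac{1}{2} \frac{1}{-5} \cdot 1} = i - \frac{15}{-48 + \frac{1}{2} \left(- \frac{1}{5}\right) 1} = i - \frac{15}{-48 - \frac{1}{10}} = i - \frac{15}{- \frac{481}{10}} = i - - \frac{150}{481} = i + \frac{150}{481} = \frac{150}{481} + i$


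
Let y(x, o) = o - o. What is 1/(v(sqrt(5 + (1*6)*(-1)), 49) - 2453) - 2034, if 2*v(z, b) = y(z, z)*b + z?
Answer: -48956024270/24068837 - 2*I/24068837 ≈ -2034.0 - 8.3095e-8*I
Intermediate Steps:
y(x, o) = 0
v(z, b) = z/2 (v(z, b) = (0*b + z)/2 = (0 + z)/2 = z/2)
1/(v(sqrt(5 + (1*6)*(-1)), 49) - 2453) - 2034 = 1/(sqrt(5 + (1*6)*(-1))/2 - 2453) - 2034 = 1/(sqrt(5 + 6*(-1))/2 - 2453) - 2034 = 1/(sqrt(5 - 6)/2 - 2453) - 2034 = 1/(sqrt(-1)/2 - 2453) - 2034 = 1/(I/2 - 2453) - 2034 = 1/(-2453 + I/2) - 2034 = 4*(-2453 - I/2)/24068837 - 2034 = -2034 + 4*(-2453 - I/2)/24068837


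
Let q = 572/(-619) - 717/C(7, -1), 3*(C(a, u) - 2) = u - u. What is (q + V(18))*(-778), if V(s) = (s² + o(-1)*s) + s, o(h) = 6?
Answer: -43619737/619 ≈ -70468.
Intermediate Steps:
C(a, u) = 2 (C(a, u) = 2 + (u - u)/3 = 2 + (⅓)*0 = 2 + 0 = 2)
q = -444967/1238 (q = 572/(-619) - 717/2 = 572*(-1/619) - 717*½ = -572/619 - 717/2 = -444967/1238 ≈ -359.42)
V(s) = s² + 7*s (V(s) = (s² + 6*s) + s = s² + 7*s)
(q + V(18))*(-778) = (-444967/1238 + 18*(7 + 18))*(-778) = (-444967/1238 + 18*25)*(-778) = (-444967/1238 + 450)*(-778) = (112133/1238)*(-778) = -43619737/619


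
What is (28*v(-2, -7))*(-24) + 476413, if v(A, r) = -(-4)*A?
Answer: 481789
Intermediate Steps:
v(A, r) = 4*A
(28*v(-2, -7))*(-24) + 476413 = (28*(4*(-2)))*(-24) + 476413 = (28*(-8))*(-24) + 476413 = -224*(-24) + 476413 = 5376 + 476413 = 481789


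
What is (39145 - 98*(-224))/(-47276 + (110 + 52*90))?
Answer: -61097/42486 ≈ -1.4380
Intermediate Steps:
(39145 - 98*(-224))/(-47276 + (110 + 52*90)) = (39145 + 21952)/(-47276 + (110 + 4680)) = 61097/(-47276 + 4790) = 61097/(-42486) = 61097*(-1/42486) = -61097/42486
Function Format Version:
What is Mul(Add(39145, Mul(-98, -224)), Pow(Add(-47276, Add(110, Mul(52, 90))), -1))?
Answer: Rational(-61097, 42486) ≈ -1.4380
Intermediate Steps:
Mul(Add(39145, Mul(-98, -224)), Pow(Add(-47276, Add(110, Mul(52, 90))), -1)) = Mul(Add(39145, 21952), Pow(Add(-47276, Add(110, 4680)), -1)) = Mul(61097, Pow(Add(-47276, 4790), -1)) = Mul(61097, Pow(-42486, -1)) = Mul(61097, Rational(-1, 42486)) = Rational(-61097, 42486)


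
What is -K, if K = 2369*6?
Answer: -14214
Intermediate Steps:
K = 14214
-K = -1*14214 = -14214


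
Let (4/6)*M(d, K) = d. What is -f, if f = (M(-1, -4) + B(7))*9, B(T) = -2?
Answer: 63/2 ≈ 31.500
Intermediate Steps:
M(d, K) = 3*d/2
f = -63/2 (f = ((3/2)*(-1) - 2)*9 = (-3/2 - 2)*9 = -7/2*9 = -63/2 ≈ -31.500)
-f = -1*(-63/2) = 63/2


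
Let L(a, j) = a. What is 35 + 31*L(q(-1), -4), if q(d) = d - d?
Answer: 35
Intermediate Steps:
q(d) = 0
35 + 31*L(q(-1), -4) = 35 + 31*0 = 35 + 0 = 35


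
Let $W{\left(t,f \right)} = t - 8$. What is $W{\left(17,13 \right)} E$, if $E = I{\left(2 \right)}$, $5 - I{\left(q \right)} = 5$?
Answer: $0$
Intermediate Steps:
$I{\left(q \right)} = 0$ ($I{\left(q \right)} = 5 - 5 = 0$)
$W{\left(t,f \right)} = -8 + t$ ($W{\left(t,f \right)} = t - 8 = -8 + t$)
$E = 0$
$W{\left(17,13 \right)} E = \left(-8 + 17\right) 0 = 9 \cdot 0 = 0$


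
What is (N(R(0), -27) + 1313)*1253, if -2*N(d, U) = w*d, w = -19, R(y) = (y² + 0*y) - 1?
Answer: 3266571/2 ≈ 1.6333e+6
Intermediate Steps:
R(y) = -1 + y² (R(y) = (y² + 0) - 1 = y² - 1 = -1 + y²)
N(d, U) = 19*d/2 (N(d, U) = -(-19)*d/2 = 19*d/2)
(N(R(0), -27) + 1313)*1253 = (19*(-1 + 0²)/2 + 1313)*1253 = (19*(-1 + 0)/2 + 1313)*1253 = ((19/2)*(-1) + 1313)*1253 = (-19/2 + 1313)*1253 = (2607/2)*1253 = 3266571/2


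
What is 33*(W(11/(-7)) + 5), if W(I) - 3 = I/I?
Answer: 297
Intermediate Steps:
W(I) = 4 (W(I) = 3 + I/I = 3 + 1 = 4)
33*(W(11/(-7)) + 5) = 33*(4 + 5) = 33*9 = 297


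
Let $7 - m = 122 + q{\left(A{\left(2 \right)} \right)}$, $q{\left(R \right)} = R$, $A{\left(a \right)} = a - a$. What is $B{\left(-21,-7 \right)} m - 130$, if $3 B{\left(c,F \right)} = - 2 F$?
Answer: $- \frac{2000}{3} \approx -666.67$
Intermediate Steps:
$A{\left(a \right)} = 0$
$B{\left(c,F \right)} = - \frac{2 F}{3}$ ($B{\left(c,F \right)} = \frac{\left(-2\right) F}{3} = - \frac{2 F}{3}$)
$m = -115$ ($m = 7 - \left(122 + 0\right) = 7 - 122 = -115$)
$B{\left(-21,-7 \right)} m - 130 = \left(- \frac{2}{3}\right) \left(-7\right) \left(-115\right) - 130 = \frac{14}{3} \left(-115\right) - 130 = - \frac{1610}{3} - 130 = - \frac{2000}{3}$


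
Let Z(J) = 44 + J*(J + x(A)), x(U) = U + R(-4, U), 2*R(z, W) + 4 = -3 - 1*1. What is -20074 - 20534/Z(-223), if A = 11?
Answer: -483914111/24106 ≈ -20074.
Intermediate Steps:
R(z, W) = -4 (R(z, W) = -2 + (-3 - 1*1)/2 = -2 + (-3 - 1)/2 = -2 + (½)*(-4) = -2 - 2 = -4)
x(U) = -4 + U (x(U) = U - 4 = -4 + U)
Z(J) = 44 + J*(7 + J) (Z(J) = 44 + J*(J + (-4 + 11)) = 44 + J*(J + 7) = 44 + J*(7 + J))
-20074 - 20534/Z(-223) = -20074 - 20534/(44 + (-223)² + 7*(-223)) = -20074 - 20534/(44 + 49729 - 1561) = -20074 - 20534/48212 = -20074 - 1*10267/24106 = -20074 - 10267/24106 = -483914111/24106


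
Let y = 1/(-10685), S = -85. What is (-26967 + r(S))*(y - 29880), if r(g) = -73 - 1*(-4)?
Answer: 8631724267836/10685 ≈ 8.0784e+8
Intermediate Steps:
r(g) = -69 (r(g) = -73 + 4 = -69)
y = -1/10685 ≈ -9.3589e-5
(-26967 + r(S))*(y - 29880) = (-26967 - 69)*(-1/10685 - 29880) = -27036*(-319267801/10685) = 8631724267836/10685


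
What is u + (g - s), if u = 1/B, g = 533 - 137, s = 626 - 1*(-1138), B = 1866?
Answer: -2552687/1866 ≈ -1368.0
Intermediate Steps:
s = 1764 (s = 626 + 1138 = 1764)
g = 396
u = 1/1866 ≈ 0.00053591
u + (g - s) = 1/1866 + (396 - 1*1764) = 1/1866 + (396 - 1764) = 1/1866 - 1368 = -2552687/1866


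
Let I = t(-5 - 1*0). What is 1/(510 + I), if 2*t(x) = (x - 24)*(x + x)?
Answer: 1/655 ≈ 0.0015267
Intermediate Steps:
t(x) = x*(-24 + x) (t(x) = ((x - 24)*(x + x))/2 = ((-24 + x)*(2*x))/2 = (2*x*(-24 + x))/2 = x*(-24 + x))
I = 145 (I = (-5 - 1*0)*(-24 + (-5 - 1*0)) = (-5 + 0)*(-24 + (-5 + 0)) = -5*(-24 - 5) = -5*(-29) = 145)
1/(510 + I) = 1/(510 + 145) = 1/655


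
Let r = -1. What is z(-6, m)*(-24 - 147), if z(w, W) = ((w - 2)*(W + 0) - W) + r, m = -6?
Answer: -9063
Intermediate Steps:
z(w, W) = -1 - W + W*(-2 + w) (z(w, W) = ((w - 2)*(W + 0) - W) - 1 = ((-2 + w)*W - W) - 1 = (W*(-2 + w) - W) - 1 = (-W + W*(-2 + w)) - 1 = -1 - W + W*(-2 + w))
z(-6, m)*(-24 - 147) = (-1 - 3*(-6) - 6*(-6))*(-24 - 147) = (-1 + 18 + 36)*(-171) = 53*(-171) = -9063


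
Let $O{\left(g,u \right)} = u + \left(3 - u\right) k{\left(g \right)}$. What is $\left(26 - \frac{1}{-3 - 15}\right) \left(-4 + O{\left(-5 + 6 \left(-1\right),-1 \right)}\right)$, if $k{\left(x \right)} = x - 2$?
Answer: $- \frac{8911}{6} \approx -1485.2$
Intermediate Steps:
$k{\left(x \right)} = -2 + x$ ($k{\left(x \right)} = x - 2 = -2 + x$)
$O{\left(g,u \right)} = u + \left(-2 + g\right) \left(3 - u\right)$ ($O{\left(g,u \right)} = u + \left(3 - u\right) \left(-2 + g\right) = u + \left(-2 + g\right) \left(3 - u\right)$)
$\left(26 - \frac{1}{-3 - 15}\right) \left(-4 + O{\left(-5 + 6 \left(-1\right),-1 \right)}\right) = \left(26 - \frac{1}{-3 - 15}\right) \left(-4 - \left(7 - \left(-2 + \left(-5 + 6 \left(-1\right)\right)\right) - 3 \left(-5 + 6 \left(-1\right)\right)\right)\right) = \left(26 - \frac{1}{-18}\right) \left(-4 - \left(7 - \left(-2 - 11\right) - 3 \left(-5 - 6\right)\right)\right) = \left(26 - - \frac{1}{18}\right) \left(-4 - \left(40 - \left(-2 - 11\right)\right)\right) = \left(26 + \frac{1}{18}\right) \left(-4 - \left(40 + 13\right)\right) = \frac{469 \left(-4 - 53\right)}{18} = \frac{469}{18} \left(-57\right) = - \frac{8911}{6}$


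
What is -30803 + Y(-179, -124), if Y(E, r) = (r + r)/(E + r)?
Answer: -9333061/303 ≈ -30802.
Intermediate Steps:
Y(E, r) = 2*r/(E + r) (Y(E, r) = (2*r)/(E + r) = 2*r/(E + r))
-30803 + Y(-179, -124) = -30803 + 2*(-124)/(-179 - 124) = -30803 + 2*(-124)/(-303) = -30803 + 2*(-124)*(-1/303) = -30803 + 248/303 = -9333061/303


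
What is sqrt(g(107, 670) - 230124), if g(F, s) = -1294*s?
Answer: 4*I*sqrt(68569) ≈ 1047.4*I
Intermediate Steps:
sqrt(g(107, 670) - 230124) = sqrt(-1294*670 - 230124) = sqrt(-866980 - 230124) = sqrt(-1097104) = 4*I*sqrt(68569)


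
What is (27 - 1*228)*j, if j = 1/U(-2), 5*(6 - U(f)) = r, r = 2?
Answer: -1005/28 ≈ -35.893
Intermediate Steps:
U(f) = 28/5 (U(f) = 6 - 1/5*2 = 6 - 2/5 = 28/5)
j = 5/28 (j = 1/(28/5) = 5/28 ≈ 0.17857)
(27 - 1*228)*j = (27 - 1*228)*(5/28) = (27 - 228)*(5/28) = -201*5/28 = -1005/28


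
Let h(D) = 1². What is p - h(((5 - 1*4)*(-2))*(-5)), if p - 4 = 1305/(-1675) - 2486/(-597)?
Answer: 1276978/199995 ≈ 6.3850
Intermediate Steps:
p = 1476973/199995 (p = 4 + (1305/(-1675) - 2486/(-597)) = 4 + (1305*(-1/1675) - 2486*(-1/597)) = 4 + (-261/335 + 2486/597) = 4 + 676993/199995 = 1476973/199995 ≈ 7.3850)
h(D) = 1
p - h(((5 - 1*4)*(-2))*(-5)) = 1476973/199995 - 1*1 = 1476973/199995 - 1 = 1276978/199995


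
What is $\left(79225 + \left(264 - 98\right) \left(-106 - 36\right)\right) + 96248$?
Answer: $151901$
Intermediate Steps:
$\left(79225 + \left(264 - 98\right) \left(-106 - 36\right)\right) + 96248 = \left(79225 + 166 \left(-142\right)\right) + 96248 = \left(79225 - 23572\right) + 96248 = 55653 + 96248 = 151901$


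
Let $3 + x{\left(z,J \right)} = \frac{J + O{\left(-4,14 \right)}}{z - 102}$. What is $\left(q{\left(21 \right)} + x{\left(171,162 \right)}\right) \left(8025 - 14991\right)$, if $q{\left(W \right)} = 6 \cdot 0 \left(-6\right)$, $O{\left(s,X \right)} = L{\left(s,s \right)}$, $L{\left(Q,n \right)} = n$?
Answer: $\frac{113778}{23} \approx 4946.9$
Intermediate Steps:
$O{\left(s,X \right)} = s$
$x{\left(z,J \right)} = -3 + \frac{-4 + J}{-102 + z}$ ($x{\left(z,J \right)} = -3 + \frac{J - 4}{z - 102} = -3 + \frac{-4 + J}{-102 + z}$)
$q{\left(W \right)} = 0$ ($q{\left(W \right)} = 0 \left(-6\right) = 0$)
$\left(q{\left(21 \right)} + x{\left(171,162 \right)}\right) \left(8025 - 14991\right) = \left(0 + \frac{302 + 162 - 513}{-102 + 171}\right) \left(8025 - 14991\right) = \left(0 + \frac{302 + 162 - 513}{69}\right) \left(-6966\right) = \left(0 + \frac{1}{69} \left(-49\right)\right) \left(-6966\right) = \left(0 - \frac{49}{69}\right) \left(-6966\right) = \left(- \frac{49}{69}\right) \left(-6966\right) = \frac{113778}{23}$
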